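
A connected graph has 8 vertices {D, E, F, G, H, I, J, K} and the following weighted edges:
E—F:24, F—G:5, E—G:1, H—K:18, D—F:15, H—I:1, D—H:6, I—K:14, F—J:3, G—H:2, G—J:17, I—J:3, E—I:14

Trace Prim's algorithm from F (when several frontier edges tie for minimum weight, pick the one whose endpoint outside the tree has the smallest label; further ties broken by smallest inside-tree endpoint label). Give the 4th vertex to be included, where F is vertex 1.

H

Grow the tree from F using Prim:
Step 1: cheapest edge leaving the tree is F—J (3); add J.
Step 2: cheapest edge leaving the tree is I—J (3); add I.
Step 3: cheapest edge leaving the tree is H—I (1); add H.
Step 4: cheapest edge leaving the tree is G—H (2); add G.
Step 5: cheapest edge leaving the tree is E—G (1); add E.
Step 6: cheapest edge leaving the tree is D—H (6); add D.
Step 7: cheapest edge leaving the tree is I—K (14); add K.
Vertex order: F, J, I, H, G, E, D, K. The 4th vertex is H.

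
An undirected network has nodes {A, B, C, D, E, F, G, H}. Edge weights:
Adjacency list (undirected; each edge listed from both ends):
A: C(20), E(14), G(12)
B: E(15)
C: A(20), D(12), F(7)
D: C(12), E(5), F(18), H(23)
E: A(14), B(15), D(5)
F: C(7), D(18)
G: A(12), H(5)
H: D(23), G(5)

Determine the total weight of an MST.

70

Prim, starting at F.
Step 1: cheapest edge leaving the tree is C—F (7); add C.
Step 2: cheapest edge leaving the tree is C—D (12); add D.
Step 3: cheapest edge leaving the tree is D—E (5); add E.
Step 4: cheapest edge leaving the tree is A—E (14); add A.
Step 5: cheapest edge leaving the tree is A—G (12); add G.
Step 6: cheapest edge leaving the tree is G—H (5); add H.
Step 7: cheapest edge leaving the tree is B—E (15); add B.
MST edges: C—F, C—D, D—E, A—E, A—G, G—H, B—E; total weight 7+12+5+14+12+5+15 = 70.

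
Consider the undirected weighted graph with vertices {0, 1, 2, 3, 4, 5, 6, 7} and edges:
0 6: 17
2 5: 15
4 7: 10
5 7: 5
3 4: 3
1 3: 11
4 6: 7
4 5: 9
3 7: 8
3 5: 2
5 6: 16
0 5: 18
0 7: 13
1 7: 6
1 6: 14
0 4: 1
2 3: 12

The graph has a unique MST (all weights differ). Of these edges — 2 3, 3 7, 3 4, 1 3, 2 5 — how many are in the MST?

Kruskal: consider edges lightest-first.
0 4 (1): add — endpoints in different components.
3 5 (2): add — endpoints in different components.
3 4 (3): add — endpoints in different components.
5 7 (5): add — endpoints in different components.
1 7 (6): add — endpoints in different components.
4 6 (7): add — endpoints in different components.
3 7 (8): skip — 3 and 7 already connected.
4 5 (9): skip — 4 and 5 already connected.
4 7 (10): skip — 4 and 7 already connected.
1 3 (11): skip — 1 and 3 already connected.
2 3 (12): add — endpoints in different components.
MST edge set: {0 4, 3 5, 3 4, 5 7, 1 7, 4 6, 2 3}.
Of the listed edges, {2 3, 3 4} are in the MST → 2.

2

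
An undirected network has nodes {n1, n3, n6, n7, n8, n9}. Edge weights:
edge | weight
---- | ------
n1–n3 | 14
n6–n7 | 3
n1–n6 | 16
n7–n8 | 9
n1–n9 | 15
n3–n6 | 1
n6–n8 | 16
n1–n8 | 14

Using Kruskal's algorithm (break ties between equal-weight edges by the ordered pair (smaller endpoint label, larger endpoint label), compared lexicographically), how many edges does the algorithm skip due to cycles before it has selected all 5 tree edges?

Kruskal: consider edges lightest-first.
n3–n6 (1): add — endpoints in different components.
n6–n7 (3): add — endpoints in different components.
n7–n8 (9): add — endpoints in different components.
n1–n3 (14): add — endpoints in different components.
n1–n8 (14): skip — n8 and n1 already connected.
n1–n9 (15): add — endpoints in different components.
Edges rejected before the tree was complete: 1.

1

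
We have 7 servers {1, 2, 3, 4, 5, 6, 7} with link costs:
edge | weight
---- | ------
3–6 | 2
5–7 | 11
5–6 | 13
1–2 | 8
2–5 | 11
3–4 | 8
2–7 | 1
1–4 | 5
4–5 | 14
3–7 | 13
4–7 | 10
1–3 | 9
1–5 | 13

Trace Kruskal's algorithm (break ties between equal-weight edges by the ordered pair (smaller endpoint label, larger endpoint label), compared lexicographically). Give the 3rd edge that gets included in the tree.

Kruskal: consider edges lightest-first.
2–7 (1): add — endpoints in different components.
3–6 (2): add — endpoints in different components.
1–4 (5): add — endpoints in different components.
1–2 (8): add — endpoints in different components.
3–4 (8): add — endpoints in different components.
1–3 (9): skip — 1 and 3 already connected.
4–7 (10): skip — 4 and 7 already connected.
2–5 (11): add — endpoints in different components.
The 3rd edge added is 1–4.

1-4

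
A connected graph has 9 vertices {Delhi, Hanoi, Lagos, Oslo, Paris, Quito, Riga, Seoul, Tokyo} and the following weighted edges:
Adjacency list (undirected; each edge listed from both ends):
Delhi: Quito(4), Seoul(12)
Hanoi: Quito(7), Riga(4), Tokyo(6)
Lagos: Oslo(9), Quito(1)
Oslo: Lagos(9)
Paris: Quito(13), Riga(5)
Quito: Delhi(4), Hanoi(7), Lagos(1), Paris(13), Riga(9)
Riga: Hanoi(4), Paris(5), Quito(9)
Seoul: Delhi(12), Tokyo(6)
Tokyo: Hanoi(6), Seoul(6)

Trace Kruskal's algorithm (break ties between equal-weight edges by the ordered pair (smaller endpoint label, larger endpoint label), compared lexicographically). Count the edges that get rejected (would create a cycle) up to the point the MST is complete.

Kruskal: consider edges lightest-first.
Lagos-Quito (1): add — endpoints in different components.
Delhi-Quito (4): add — endpoints in different components.
Hanoi-Riga (4): add — endpoints in different components.
Paris-Riga (5): add — endpoints in different components.
Hanoi-Tokyo (6): add — endpoints in different components.
Seoul-Tokyo (6): add — endpoints in different components.
Hanoi-Quito (7): add — endpoints in different components.
Lagos-Oslo (9): add — endpoints in different components.
Edges rejected before the tree was complete: 0.

0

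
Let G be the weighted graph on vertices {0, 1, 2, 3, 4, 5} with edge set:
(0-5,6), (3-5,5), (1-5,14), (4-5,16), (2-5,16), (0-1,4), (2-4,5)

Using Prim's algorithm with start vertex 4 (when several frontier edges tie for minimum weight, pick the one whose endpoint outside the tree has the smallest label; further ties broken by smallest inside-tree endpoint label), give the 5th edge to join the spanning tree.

Grow the tree from 4 using Prim:
Step 1: frontier [2-4 5, 4-5 16] → take 2-4 (5); add 2.
Step 2: frontier [2-5 16, 4-5 16] → take 2-5 (16); add 5.
Step 3: frontier [3-5 5, 0-5 6, 1-5 14] → take 3-5 (5); add 3.
Step 4: frontier [0-5 6, 1-5 14] → take 0-5 (6); add 0.
Step 5: frontier [0-1 4, 1-5 14] → take 0-1 (4); add 1.
The 5th edge added is 0-1.

0-1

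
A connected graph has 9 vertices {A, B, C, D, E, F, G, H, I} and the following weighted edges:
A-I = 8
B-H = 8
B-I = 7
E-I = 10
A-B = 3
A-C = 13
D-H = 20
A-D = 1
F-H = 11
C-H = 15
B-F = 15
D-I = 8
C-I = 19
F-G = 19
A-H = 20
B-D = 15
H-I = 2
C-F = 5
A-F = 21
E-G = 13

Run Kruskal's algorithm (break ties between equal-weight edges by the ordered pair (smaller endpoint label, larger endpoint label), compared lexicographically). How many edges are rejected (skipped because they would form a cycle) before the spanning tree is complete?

Kruskal: consider edges lightest-first.
A-D (1): add — endpoints in different components.
H-I (2): add — endpoints in different components.
A-B (3): add — endpoints in different components.
C-F (5): add — endpoints in different components.
B-I (7): add — endpoints in different components.
A-I (8): skip — A and I already connected.
B-H (8): skip — B and H already connected.
D-I (8): skip — D and I already connected.
E-I (10): add — endpoints in different components.
F-H (11): add — endpoints in different components.
A-C (13): skip — A and C already connected.
E-G (13): add — endpoints in different components.
Edges rejected before the tree was complete: 4.

4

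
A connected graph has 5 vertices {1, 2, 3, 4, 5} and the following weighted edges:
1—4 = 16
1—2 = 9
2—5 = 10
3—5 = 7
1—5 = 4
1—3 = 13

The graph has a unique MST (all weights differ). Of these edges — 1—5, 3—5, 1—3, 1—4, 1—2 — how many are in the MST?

4

Sort edges by weight, then run Kruskal:
1—5 (4): add. Components now {1,5} {2} {3} {4}
3—5 (7): add. Components now {1,3,5} {2} {4}
1—2 (9): add. Components now {1,2,3,5} {4}
2—5 (10): skip — 2 and 5 already connected.
1—3 (13): skip — 1 and 3 already connected.
1—4 (16): add. Components now {1,2,3,4,5}
MST edge set: {1—5, 3—5, 1—2, 1—4}.
Of the listed edges, {1—5, 3—5, 1—4, 1—2} are in the MST → 4.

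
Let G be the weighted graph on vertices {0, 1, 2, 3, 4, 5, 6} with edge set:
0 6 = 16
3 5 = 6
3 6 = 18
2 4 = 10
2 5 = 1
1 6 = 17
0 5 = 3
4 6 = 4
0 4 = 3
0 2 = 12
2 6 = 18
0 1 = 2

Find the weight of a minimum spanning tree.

Sort edges by weight, then run Kruskal:
2 5 (1): add — endpoints in different components.
0 1 (2): add — endpoints in different components.
0 4 (3): add — endpoints in different components.
0 5 (3): add — endpoints in different components.
4 6 (4): add — endpoints in different components.
3 5 (6): add — endpoints in different components.
MST edges: 2 5, 0 1, 0 4, 0 5, 4 6, 3 5; total weight 1+2+3+3+4+6 = 19.

19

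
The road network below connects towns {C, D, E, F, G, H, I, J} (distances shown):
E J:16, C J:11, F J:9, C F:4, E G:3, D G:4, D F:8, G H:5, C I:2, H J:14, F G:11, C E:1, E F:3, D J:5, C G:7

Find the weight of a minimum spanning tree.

Kruskal: consider edges lightest-first.
C E (1): add — endpoints in different components.
C I (2): add — endpoints in different components.
E F (3): add — endpoints in different components.
E G (3): add — endpoints in different components.
C F (4): skip — C and F already connected.
D G (4): add — endpoints in different components.
D J (5): add — endpoints in different components.
G H (5): add — endpoints in different components.
MST edges: C E, C I, E F, E G, D G, D J, G H; total weight 1+2+3+3+4+5+5 = 23.

23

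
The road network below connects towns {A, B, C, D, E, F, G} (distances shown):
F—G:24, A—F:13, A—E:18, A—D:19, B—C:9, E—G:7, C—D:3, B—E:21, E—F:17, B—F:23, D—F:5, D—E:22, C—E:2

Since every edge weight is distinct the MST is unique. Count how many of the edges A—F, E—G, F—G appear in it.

Kruskal: consider edges lightest-first.
C—E (2): add. Components now {A} {B} {C,E} {D} {F} {G}
C—D (3): add. Components now {A} {B} {C,D,E} {F} {G}
D—F (5): add. Components now {A} {B} {C,D,E,F} {G}
E—G (7): add. Components now {A} {B} {C,D,E,F,G}
B—C (9): add. Components now {A} {B,C,D,E,F,G}
A—F (13): add. Components now {A,B,C,D,E,F,G}
MST edge set: {C—E, C—D, D—F, E—G, B—C, A—F}.
Of the listed edges, {A—F, E—G} are in the MST → 2.

2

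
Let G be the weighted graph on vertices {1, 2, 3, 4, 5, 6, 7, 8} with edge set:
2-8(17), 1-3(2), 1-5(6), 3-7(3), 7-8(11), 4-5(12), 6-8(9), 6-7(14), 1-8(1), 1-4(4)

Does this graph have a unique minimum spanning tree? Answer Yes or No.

Kruskal's algorithm — process edges by increasing weight (ties by edge label):
1-8 (1): add — endpoints in different components.
1-3 (2): add — endpoints in different components.
3-7 (3): add — endpoints in different components.
1-4 (4): add — endpoints in different components.
1-5 (6): add — endpoints in different components.
6-8 (9): add — endpoints in different components.
7-8 (11): skip — 7 and 8 already connected.
4-5 (12): skip — 4 and 5 already connected.
6-7 (14): skip — 6 and 7 already connected.
2-8 (17): add — endpoints in different components.
Every non-tree edge has weight strictly greater than the heaviest edge on the tree path between its endpoints, so the MST is unique.

Yes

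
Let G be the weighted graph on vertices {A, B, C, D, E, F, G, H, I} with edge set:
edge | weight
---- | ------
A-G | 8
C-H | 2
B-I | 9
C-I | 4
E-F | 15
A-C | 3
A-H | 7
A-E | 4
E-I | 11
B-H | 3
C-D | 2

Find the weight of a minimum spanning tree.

41

Kruskal: consider edges lightest-first.
C-D (2): add — endpoints in different components.
C-H (2): add — endpoints in different components.
A-C (3): add — endpoints in different components.
B-H (3): add — endpoints in different components.
A-E (4): add — endpoints in different components.
C-I (4): add — endpoints in different components.
A-H (7): skip — A and H already connected.
A-G (8): add — endpoints in different components.
B-I (9): skip — B and I already connected.
E-I (11): skip — E and I already connected.
E-F (15): add — endpoints in different components.
MST edges: C-D, C-H, A-C, B-H, A-E, C-I, A-G, E-F; total weight 2+2+3+3+4+4+8+15 = 41.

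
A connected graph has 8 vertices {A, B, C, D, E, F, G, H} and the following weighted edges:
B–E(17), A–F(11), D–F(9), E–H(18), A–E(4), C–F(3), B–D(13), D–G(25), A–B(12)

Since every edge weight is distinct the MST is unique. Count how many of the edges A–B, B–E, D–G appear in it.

2

Kruskal's algorithm — process edges by increasing weight (ties by edge label):
C–F (3): add — endpoints in different components.
A–E (4): add — endpoints in different components.
D–F (9): add — endpoints in different components.
A–F (11): add — endpoints in different components.
A–B (12): add — endpoints in different components.
B–D (13): skip — B and D already connected.
B–E (17): skip — B and E already connected.
E–H (18): add — endpoints in different components.
D–G (25): add — endpoints in different components.
MST edge set: {C–F, A–E, D–F, A–F, A–B, E–H, D–G}.
Of the listed edges, {A–B, D–G} are in the MST → 2.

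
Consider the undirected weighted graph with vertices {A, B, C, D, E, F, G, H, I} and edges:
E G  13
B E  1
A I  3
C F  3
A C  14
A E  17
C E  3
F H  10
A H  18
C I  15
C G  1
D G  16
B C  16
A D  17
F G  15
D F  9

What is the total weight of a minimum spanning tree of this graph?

44

Kruskal's algorithm — process edges by increasing weight (ties by edge label):
B E (1): add — endpoints in different components.
C G (1): add — endpoints in different components.
A I (3): add — endpoints in different components.
C E (3): add — endpoints in different components.
C F (3): add — endpoints in different components.
D F (9): add — endpoints in different components.
F H (10): add — endpoints in different components.
E G (13): skip — E and G already connected.
A C (14): add — endpoints in different components.
MST edges: B E, C G, A I, C E, C F, D F, F H, A C; total weight 1+1+3+3+3+9+10+14 = 44.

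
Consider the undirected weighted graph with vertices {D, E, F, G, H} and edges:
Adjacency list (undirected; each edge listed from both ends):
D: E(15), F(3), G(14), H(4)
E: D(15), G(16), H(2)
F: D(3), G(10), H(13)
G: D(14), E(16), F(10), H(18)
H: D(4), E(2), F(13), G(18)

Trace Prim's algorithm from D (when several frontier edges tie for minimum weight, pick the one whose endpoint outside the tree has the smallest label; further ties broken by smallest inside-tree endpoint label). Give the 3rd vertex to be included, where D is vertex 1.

Prim, starting at D.
Step 1: frontier [D–F 3, D–H 4, D–G 14, D–E 15] → take D–F (3); add F.
Step 2: frontier [D–H 4, D–G 14, D–E 15, F–G 10, F–H 13] → take D–H (4); add H.
Step 3: frontier [D–G 14, D–E 15, F–G 10, E–H 2, G–H 18] → take E–H (2); add E.
Step 4: frontier [D–G 14, E–G 16, F–G 10, G–H 18] → take F–G (10); add G.
Vertex order: D, F, H, E, G. The 3rd vertex is H.

H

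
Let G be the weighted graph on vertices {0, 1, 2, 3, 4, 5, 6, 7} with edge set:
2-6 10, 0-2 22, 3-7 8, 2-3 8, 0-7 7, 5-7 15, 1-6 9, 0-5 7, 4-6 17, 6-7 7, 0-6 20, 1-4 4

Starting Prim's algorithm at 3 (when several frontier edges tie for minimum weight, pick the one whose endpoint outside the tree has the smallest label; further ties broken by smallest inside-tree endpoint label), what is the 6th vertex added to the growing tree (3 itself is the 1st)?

6

Prim's algorithm from 3:
Step 1: frontier [2-3 8, 3-7 8] → take 2-3 (8); add 2.
Step 2: frontier [2-6 10, 0-2 22, 3-7 8] → take 3-7 (8); add 7.
Step 3: frontier [2-6 10, 0-2 22, 0-7 7, 6-7 7, 5-7 15] → take 0-7 (7); add 0.
Step 4: frontier [0-5 7, 0-6 20, 2-6 10, 6-7 7, 5-7 15] → take 0-5 (7); add 5.
Step 5: frontier [0-6 20, 2-6 10, 6-7 7] → take 6-7 (7); add 6.
Step 6: frontier [1-6 9, 4-6 17] → take 1-6 (9); add 1.
Step 7: frontier [1-4 4, 4-6 17] → take 1-4 (4); add 4.
Vertex order: 3, 2, 7, 0, 5, 6, 1, 4. The 6th vertex is 6.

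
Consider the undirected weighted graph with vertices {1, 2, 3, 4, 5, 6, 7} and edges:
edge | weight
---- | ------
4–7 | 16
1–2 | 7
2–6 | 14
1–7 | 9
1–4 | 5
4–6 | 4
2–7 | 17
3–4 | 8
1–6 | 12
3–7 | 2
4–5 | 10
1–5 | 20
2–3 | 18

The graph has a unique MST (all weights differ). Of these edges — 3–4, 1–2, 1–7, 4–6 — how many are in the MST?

Kruskal's algorithm — process edges by increasing weight (ties by edge label):
3–7 (2): add. Components now {1} {2} {3,7} {4} {5} {6}
4–6 (4): add. Components now {1} {2} {3,7} {4,6} {5}
1–4 (5): add. Components now {1,4,6} {2} {3,7} {5}
1–2 (7): add. Components now {1,2,4,6} {3,7} {5}
3–4 (8): add. Components now {1,2,3,4,6,7} {5}
1–7 (9): skip — 1 and 7 already connected.
4–5 (10): add. Components now {1,2,3,4,5,6,7}
MST edge set: {3–7, 4–6, 1–4, 1–2, 3–4, 4–5}.
Of the listed edges, {3–4, 1–2, 4–6} are in the MST → 3.

3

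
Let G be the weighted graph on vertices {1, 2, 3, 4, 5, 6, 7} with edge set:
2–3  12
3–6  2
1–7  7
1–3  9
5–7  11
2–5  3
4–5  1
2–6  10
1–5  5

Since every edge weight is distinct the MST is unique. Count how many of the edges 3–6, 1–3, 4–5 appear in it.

Sort edges by weight, then run Kruskal:
4–5 (1): add. Components now {1} {2} {3} {4,5} {6} {7}
3–6 (2): add. Components now {1} {2} {3,6} {4,5} {7}
2–5 (3): add. Components now {1} {2,4,5} {3,6} {7}
1–5 (5): add. Components now {1,2,4,5} {3,6} {7}
1–7 (7): add. Components now {1,2,4,5,7} {3,6}
1–3 (9): add. Components now {1,2,3,4,5,6,7}
MST edge set: {4–5, 3–6, 2–5, 1–5, 1–7, 1–3}.
Of the listed edges, {3–6, 1–3, 4–5} are in the MST → 3.

3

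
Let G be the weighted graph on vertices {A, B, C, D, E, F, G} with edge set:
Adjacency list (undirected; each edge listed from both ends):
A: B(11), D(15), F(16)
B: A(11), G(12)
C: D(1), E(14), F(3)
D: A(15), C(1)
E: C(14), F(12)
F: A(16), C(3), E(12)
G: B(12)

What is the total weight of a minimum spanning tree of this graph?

Sort edges by weight, then run Kruskal:
C-D (1): add — endpoints in different components.
C-F (3): add — endpoints in different components.
A-B (11): add — endpoints in different components.
B-G (12): add — endpoints in different components.
E-F (12): add — endpoints in different components.
C-E (14): skip — C and E already connected.
A-D (15): add — endpoints in different components.
MST edges: C-D, C-F, A-B, B-G, E-F, A-D; total weight 1+3+11+12+12+15 = 54.

54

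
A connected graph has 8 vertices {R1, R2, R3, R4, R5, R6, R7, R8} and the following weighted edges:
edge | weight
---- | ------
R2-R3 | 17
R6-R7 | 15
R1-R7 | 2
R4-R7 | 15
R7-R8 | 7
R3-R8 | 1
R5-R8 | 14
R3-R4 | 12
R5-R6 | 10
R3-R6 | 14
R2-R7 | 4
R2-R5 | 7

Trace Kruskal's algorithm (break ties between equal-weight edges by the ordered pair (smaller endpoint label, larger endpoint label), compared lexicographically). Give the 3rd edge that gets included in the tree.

Sort edges by weight, then run Kruskal:
R3-R8 (1): add — endpoints in different components.
R1-R7 (2): add — endpoints in different components.
R2-R7 (4): add — endpoints in different components.
R2-R5 (7): add — endpoints in different components.
R7-R8 (7): add — endpoints in different components.
R5-R6 (10): add — endpoints in different components.
R3-R4 (12): add — endpoints in different components.
The 3rd edge added is R2-R7.

R2-R7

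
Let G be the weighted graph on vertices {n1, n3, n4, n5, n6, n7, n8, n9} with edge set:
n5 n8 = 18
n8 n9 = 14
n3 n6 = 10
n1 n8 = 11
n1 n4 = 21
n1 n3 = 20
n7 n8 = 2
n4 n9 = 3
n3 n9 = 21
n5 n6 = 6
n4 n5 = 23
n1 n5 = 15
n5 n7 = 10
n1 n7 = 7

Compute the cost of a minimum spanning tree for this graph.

Sort edges by weight, then run Kruskal:
n7 n8 (2): add — endpoints in different components.
n4 n9 (3): add — endpoints in different components.
n5 n6 (6): add — endpoints in different components.
n1 n7 (7): add — endpoints in different components.
n3 n6 (10): add — endpoints in different components.
n5 n7 (10): add — endpoints in different components.
n1 n8 (11): skip — n1 and n8 already connected.
n8 n9 (14): add — endpoints in different components.
MST edges: n7 n8, n4 n9, n5 n6, n1 n7, n3 n6, n5 n7, n8 n9; total weight 2+3+6+7+10+10+14 = 52.

52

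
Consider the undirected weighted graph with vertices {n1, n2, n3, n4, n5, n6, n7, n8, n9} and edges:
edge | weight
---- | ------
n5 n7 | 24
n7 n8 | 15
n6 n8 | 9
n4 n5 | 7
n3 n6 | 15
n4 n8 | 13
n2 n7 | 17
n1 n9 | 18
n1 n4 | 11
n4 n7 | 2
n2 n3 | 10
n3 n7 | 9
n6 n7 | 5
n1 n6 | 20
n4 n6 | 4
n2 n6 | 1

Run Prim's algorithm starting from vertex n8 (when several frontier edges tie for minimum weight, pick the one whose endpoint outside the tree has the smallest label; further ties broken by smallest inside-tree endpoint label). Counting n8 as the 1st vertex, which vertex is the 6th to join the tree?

Prim's algorithm from n8:
Step 1: cheapest edge leaving the tree is n6 n8 (9); add n6.
Step 2: cheapest edge leaving the tree is n2 n6 (1); add n2.
Step 3: cheapest edge leaving the tree is n4 n6 (4); add n4.
Step 4: cheapest edge leaving the tree is n4 n7 (2); add n7.
Step 5: cheapest edge leaving the tree is n4 n5 (7); add n5.
Step 6: cheapest edge leaving the tree is n3 n7 (9); add n3.
Step 7: cheapest edge leaving the tree is n1 n4 (11); add n1.
Step 8: cheapest edge leaving the tree is n1 n9 (18); add n9.
Vertex order: n8, n6, n2, n4, n7, n5, n3, n1, n9. The 6th vertex is n5.

n5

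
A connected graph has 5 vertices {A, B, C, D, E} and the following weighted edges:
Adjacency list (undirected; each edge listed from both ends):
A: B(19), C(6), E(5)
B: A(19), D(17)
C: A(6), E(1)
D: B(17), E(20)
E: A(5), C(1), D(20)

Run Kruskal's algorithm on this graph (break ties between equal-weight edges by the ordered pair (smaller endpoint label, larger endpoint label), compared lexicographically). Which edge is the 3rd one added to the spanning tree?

Kruskal's algorithm — process edges by increasing weight (ties by edge label):
C–E (1): add. Components now {A} {B} {C,E} {D}
A–E (5): add. Components now {A,C,E} {B} {D}
A–C (6): skip — A and C already connected.
B–D (17): add. Components now {A,C,E} {B,D}
A–B (19): add. Components now {A,B,C,D,E}
The 3rd edge added is B–D.

B-D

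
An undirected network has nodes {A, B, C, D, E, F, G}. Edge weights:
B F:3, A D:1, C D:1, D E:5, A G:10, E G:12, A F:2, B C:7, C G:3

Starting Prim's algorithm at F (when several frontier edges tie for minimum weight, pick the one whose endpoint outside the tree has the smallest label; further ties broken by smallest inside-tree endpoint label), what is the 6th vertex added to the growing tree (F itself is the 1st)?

Grow the tree from F using Prim:
Step 1: frontier [A F 2, B F 3] → take A F (2); add A.
Step 2: frontier [A D 1, A G 10, B F 3] → take A D (1); add D.
Step 3: frontier [A G 10, C D 1, D E 5, B F 3] → take C D (1); add C.
Step 4: frontier [A G 10, C G 3, B C 7, D E 5, B F 3] → take B F (3); add B.
Step 5: frontier [A G 10, C G 3, D E 5] → take C G (3); add G.
Step 6: frontier [D E 5, E G 12] → take D E (5); add E.
Vertex order: F, A, D, C, B, G, E. The 6th vertex is G.

G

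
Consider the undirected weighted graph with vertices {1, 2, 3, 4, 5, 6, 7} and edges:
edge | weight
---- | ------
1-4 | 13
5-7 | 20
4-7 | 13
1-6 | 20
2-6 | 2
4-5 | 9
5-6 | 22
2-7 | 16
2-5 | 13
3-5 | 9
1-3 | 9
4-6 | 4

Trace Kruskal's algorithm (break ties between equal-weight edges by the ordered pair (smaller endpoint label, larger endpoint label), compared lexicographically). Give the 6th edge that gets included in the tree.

4-7

Kruskal: consider edges lightest-first.
2-6 (2): add. Components now {1} {2,6} {3} {4} {5} {7}
4-6 (4): add. Components now {1} {2,4,6} {3} {5} {7}
1-3 (9): add. Components now {1,3} {2,4,6} {5} {7}
3-5 (9): add. Components now {1,3,5} {2,4,6} {7}
4-5 (9): add. Components now {1,2,3,4,5,6} {7}
1-4 (13): skip — 1 and 4 already connected.
2-5 (13): skip — 2 and 5 already connected.
4-7 (13): add. Components now {1,2,3,4,5,6,7}
The 6th edge added is 4-7.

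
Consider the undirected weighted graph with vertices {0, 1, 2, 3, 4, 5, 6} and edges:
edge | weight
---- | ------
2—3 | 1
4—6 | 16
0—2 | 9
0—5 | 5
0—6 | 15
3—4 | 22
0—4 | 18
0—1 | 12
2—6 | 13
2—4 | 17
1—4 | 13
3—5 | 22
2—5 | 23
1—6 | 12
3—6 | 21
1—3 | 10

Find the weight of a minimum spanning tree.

Kruskal: consider edges lightest-first.
2—3 (1): add. Components now {0} {1} {2,3} {4} {5} {6}
0—5 (5): add. Components now {0,5} {1} {2,3} {4} {6}
0—2 (9): add. Components now {0,2,3,5} {1} {4} {6}
1—3 (10): add. Components now {0,1,2,3,5} {4} {6}
0—1 (12): skip — 0 and 1 already connected.
1—6 (12): add. Components now {0,1,2,3,5,6} {4}
1—4 (13): add. Components now {0,1,2,3,4,5,6}
MST edges: 2—3, 0—5, 0—2, 1—3, 1—6, 1—4; total weight 1+5+9+10+12+13 = 50.

50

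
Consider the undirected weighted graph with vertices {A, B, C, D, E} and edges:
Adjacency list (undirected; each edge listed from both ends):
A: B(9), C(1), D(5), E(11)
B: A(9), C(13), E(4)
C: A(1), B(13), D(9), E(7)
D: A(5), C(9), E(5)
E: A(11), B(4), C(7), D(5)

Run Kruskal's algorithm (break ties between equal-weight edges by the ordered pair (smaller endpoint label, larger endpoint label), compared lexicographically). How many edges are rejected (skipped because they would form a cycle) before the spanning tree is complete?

Sort edges by weight, then run Kruskal:
A C (1): add. Components now {A,C} {B} {D} {E}
B E (4): add. Components now {A,C} {B,E} {D}
A D (5): add. Components now {A,C,D} {B,E}
D E (5): add. Components now {A,B,C,D,E}
Edges rejected before the tree was complete: 0.

0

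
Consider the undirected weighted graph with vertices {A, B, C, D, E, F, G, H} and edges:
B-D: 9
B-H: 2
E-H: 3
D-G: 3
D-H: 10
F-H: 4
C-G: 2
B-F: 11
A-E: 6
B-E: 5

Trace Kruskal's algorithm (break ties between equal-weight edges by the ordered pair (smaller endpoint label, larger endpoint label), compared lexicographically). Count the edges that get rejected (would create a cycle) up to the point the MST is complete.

1

Kruskal's algorithm — process edges by increasing weight (ties by edge label):
B-H (2): add — endpoints in different components.
C-G (2): add — endpoints in different components.
D-G (3): add — endpoints in different components.
E-H (3): add — endpoints in different components.
F-H (4): add — endpoints in different components.
B-E (5): skip — B and E already connected.
A-E (6): add — endpoints in different components.
B-D (9): add — endpoints in different components.
Edges rejected before the tree was complete: 1.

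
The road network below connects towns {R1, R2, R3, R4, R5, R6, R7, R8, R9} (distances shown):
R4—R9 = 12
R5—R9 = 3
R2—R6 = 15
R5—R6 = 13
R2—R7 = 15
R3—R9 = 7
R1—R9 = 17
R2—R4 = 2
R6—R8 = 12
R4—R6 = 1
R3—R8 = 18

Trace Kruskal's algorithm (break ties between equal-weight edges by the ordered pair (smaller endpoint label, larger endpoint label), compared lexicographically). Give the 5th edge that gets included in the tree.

R4-R9

Kruskal's algorithm — process edges by increasing weight (ties by edge label):
R4—R6 (1): add — endpoints in different components.
R2—R4 (2): add — endpoints in different components.
R5—R9 (3): add — endpoints in different components.
R3—R9 (7): add — endpoints in different components.
R4—R9 (12): add — endpoints in different components.
R6—R8 (12): add — endpoints in different components.
R5—R6 (13): skip — R5 and R6 already connected.
R2—R6 (15): skip — R2 and R6 already connected.
R2—R7 (15): add — endpoints in different components.
R1—R9 (17): add — endpoints in different components.
The 5th edge added is R4—R9.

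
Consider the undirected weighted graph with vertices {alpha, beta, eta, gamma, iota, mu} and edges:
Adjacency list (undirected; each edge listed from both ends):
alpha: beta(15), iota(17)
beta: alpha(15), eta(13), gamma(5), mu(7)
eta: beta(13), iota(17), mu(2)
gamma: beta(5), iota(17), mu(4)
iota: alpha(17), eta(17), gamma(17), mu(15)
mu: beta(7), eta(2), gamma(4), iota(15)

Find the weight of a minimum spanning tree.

Kruskal's algorithm — process edges by increasing weight (ties by edge label):
eta-mu (2): add — endpoints in different components.
gamma-mu (4): add — endpoints in different components.
beta-gamma (5): add — endpoints in different components.
beta-mu (7): skip — beta and mu already connected.
beta-eta (13): skip — beta and eta already connected.
alpha-beta (15): add — endpoints in different components.
iota-mu (15): add — endpoints in different components.
MST edges: eta-mu, gamma-mu, beta-gamma, alpha-beta, iota-mu; total weight 2+4+5+15+15 = 41.

41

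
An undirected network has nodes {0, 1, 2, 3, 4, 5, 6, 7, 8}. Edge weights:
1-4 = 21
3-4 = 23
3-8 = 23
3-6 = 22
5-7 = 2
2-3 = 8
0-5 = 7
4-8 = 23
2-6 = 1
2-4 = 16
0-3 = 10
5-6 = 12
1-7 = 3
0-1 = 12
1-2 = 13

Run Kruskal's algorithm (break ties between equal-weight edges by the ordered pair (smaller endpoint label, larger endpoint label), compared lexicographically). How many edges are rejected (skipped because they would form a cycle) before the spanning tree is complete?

6

Kruskal: consider edges lightest-first.
2-6 (1): add — endpoints in different components.
5-7 (2): add — endpoints in different components.
1-7 (3): add — endpoints in different components.
0-5 (7): add — endpoints in different components.
2-3 (8): add — endpoints in different components.
0-3 (10): add — endpoints in different components.
0-1 (12): skip — 0 and 1 already connected.
5-6 (12): skip — 5 and 6 already connected.
1-2 (13): skip — 1 and 2 already connected.
2-4 (16): add — endpoints in different components.
1-4 (21): skip — 1 and 4 already connected.
3-6 (22): skip — 3 and 6 already connected.
3-4 (23): skip — 3 and 4 already connected.
3-8 (23): add — endpoints in different components.
Edges rejected before the tree was complete: 6.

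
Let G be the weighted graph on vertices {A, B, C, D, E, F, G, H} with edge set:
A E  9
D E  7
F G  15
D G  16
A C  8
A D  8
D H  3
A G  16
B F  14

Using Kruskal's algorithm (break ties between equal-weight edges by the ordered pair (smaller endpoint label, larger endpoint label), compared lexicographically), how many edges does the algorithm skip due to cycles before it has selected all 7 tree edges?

Sort edges by weight, then run Kruskal:
D H (3): add — endpoints in different components.
D E (7): add — endpoints in different components.
A C (8): add — endpoints in different components.
A D (8): add — endpoints in different components.
A E (9): skip — A and E already connected.
B F (14): add — endpoints in different components.
F G (15): add — endpoints in different components.
A G (16): add — endpoints in different components.
Edges rejected before the tree was complete: 1.

1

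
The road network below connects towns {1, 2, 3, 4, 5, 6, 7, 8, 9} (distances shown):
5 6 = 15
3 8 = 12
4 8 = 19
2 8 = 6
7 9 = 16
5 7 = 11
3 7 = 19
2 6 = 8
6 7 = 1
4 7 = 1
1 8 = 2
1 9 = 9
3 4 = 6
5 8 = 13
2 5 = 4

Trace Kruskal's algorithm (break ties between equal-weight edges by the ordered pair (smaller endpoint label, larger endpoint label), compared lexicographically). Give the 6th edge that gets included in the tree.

3-4

Kruskal: consider edges lightest-first.
4 7 (1): add — endpoints in different components.
6 7 (1): add — endpoints in different components.
1 8 (2): add — endpoints in different components.
2 5 (4): add — endpoints in different components.
2 8 (6): add — endpoints in different components.
3 4 (6): add — endpoints in different components.
2 6 (8): add — endpoints in different components.
1 9 (9): add — endpoints in different components.
The 6th edge added is 3 4.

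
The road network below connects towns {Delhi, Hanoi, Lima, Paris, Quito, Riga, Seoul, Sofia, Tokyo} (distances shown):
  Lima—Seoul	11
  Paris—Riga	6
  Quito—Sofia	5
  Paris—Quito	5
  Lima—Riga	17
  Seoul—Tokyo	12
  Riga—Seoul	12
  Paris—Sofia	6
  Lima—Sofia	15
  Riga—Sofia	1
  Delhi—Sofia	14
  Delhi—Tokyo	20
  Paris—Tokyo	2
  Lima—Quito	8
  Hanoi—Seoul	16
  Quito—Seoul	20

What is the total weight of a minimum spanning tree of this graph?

62

Kruskal's algorithm — process edges by increasing weight (ties by edge label):
Riga—Sofia (1): add — endpoints in different components.
Paris—Tokyo (2): add — endpoints in different components.
Paris—Quito (5): add — endpoints in different components.
Quito—Sofia (5): add — endpoints in different components.
Paris—Riga (6): skip — Riga and Paris already connected.
Paris—Sofia (6): skip — Sofia and Paris already connected.
Lima—Quito (8): add — endpoints in different components.
Lima—Seoul (11): add — endpoints in different components.
Riga—Seoul (12): skip — Seoul and Riga already connected.
Seoul—Tokyo (12): skip — Tokyo and Seoul already connected.
Delhi—Sofia (14): add — endpoints in different components.
Lima—Sofia (15): skip — Lima and Sofia already connected.
Hanoi—Seoul (16): add — endpoints in different components.
MST edges: Riga—Sofia, Paris—Tokyo, Paris—Quito, Quito—Sofia, Lima—Quito, Lima—Seoul, Delhi—Sofia, Hanoi—Seoul; total weight 1+2+5+5+8+11+14+16 = 62.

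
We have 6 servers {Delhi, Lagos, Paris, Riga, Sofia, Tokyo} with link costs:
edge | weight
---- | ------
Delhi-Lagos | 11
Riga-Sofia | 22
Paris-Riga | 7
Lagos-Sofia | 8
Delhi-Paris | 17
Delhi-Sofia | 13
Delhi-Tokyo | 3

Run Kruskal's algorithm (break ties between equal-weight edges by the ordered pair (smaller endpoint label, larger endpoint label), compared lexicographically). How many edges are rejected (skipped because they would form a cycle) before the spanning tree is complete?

1

Sort edges by weight, then run Kruskal:
Delhi-Tokyo (3): add. Components now {Paris} {Riga} {Lagos} {Delhi,Tokyo} {Sofia}
Paris-Riga (7): add. Components now {Paris,Riga} {Lagos} {Delhi,Tokyo} {Sofia}
Lagos-Sofia (8): add. Components now {Paris,Riga} {Lagos,Sofia} {Delhi,Tokyo}
Delhi-Lagos (11): add. Components now {Paris,Riga} {Delhi,Lagos,Sofia,Tokyo}
Delhi-Sofia (13): skip — Delhi and Sofia already connected.
Delhi-Paris (17): add. Components now {Delhi,Lagos,Paris,Riga,Sofia,Tokyo}
Edges rejected before the tree was complete: 1.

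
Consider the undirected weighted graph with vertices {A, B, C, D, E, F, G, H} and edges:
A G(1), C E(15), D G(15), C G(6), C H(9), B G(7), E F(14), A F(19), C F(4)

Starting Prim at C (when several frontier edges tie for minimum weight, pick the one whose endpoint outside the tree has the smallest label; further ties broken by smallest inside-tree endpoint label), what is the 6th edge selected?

Prim's algorithm from C:
Step 1: cheapest edge leaving the tree is C F (4); add F.
Step 2: cheapest edge leaving the tree is C G (6); add G.
Step 3: cheapest edge leaving the tree is A G (1); add A.
Step 4: cheapest edge leaving the tree is B G (7); add B.
Step 5: cheapest edge leaving the tree is C H (9); add H.
Step 6: cheapest edge leaving the tree is E F (14); add E.
Step 7: cheapest edge leaving the tree is D G (15); add D.
The 6th edge added is E F.

E-F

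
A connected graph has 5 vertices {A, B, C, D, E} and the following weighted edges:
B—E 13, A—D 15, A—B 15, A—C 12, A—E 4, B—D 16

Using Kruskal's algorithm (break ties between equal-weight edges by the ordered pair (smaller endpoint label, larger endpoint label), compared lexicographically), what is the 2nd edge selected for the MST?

A-C

Sort edges by weight, then run Kruskal:
A—E (4): add. Components now {A,E} {B} {C} {D}
A—C (12): add. Components now {A,C,E} {B} {D}
B—E (13): add. Components now {A,B,C,E} {D}
A—B (15): skip — A and B already connected.
A—D (15): add. Components now {A,B,C,D,E}
The 2nd edge added is A—C.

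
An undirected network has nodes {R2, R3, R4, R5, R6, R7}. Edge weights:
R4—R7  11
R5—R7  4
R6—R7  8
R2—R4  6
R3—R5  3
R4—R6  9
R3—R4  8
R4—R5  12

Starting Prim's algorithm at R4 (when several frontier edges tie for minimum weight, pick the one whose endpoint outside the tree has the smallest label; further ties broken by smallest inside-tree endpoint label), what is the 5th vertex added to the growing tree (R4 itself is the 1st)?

R7

Prim's algorithm from R4:
Step 1: frontier [R2—R4 6, R3—R4 8, R4—R6 9, R4—R7 11, R4—R5 12] → take R2—R4 (6); add R2.
Step 2: frontier [R3—R4 8, R4—R6 9, R4—R7 11, R4—R5 12] → take R3—R4 (8); add R3.
Step 3: frontier [R3—R5 3, R4—R6 9, R4—R7 11, R4—R5 12] → take R3—R5 (3); add R5.
Step 4: frontier [R4—R6 9, R4—R7 11, R5—R7 4] → take R5—R7 (4); add R7.
Step 5: frontier [R4—R6 9, R6—R7 8] → take R6—R7 (8); add R6.
Vertex order: R4, R2, R3, R5, R7, R6. The 5th vertex is R7.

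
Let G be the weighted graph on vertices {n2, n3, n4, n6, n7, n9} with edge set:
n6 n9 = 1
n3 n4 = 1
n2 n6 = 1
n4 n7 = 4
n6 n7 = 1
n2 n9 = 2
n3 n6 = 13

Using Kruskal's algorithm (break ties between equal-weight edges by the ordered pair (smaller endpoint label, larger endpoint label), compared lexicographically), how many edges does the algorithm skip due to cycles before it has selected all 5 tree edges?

1

Kruskal: consider edges lightest-first.
n2 n6 (1): add — endpoints in different components.
n3 n4 (1): add — endpoints in different components.
n6 n7 (1): add — endpoints in different components.
n6 n9 (1): add — endpoints in different components.
n2 n9 (2): skip — n9 and n2 already connected.
n4 n7 (4): add — endpoints in different components.
Edges rejected before the tree was complete: 1.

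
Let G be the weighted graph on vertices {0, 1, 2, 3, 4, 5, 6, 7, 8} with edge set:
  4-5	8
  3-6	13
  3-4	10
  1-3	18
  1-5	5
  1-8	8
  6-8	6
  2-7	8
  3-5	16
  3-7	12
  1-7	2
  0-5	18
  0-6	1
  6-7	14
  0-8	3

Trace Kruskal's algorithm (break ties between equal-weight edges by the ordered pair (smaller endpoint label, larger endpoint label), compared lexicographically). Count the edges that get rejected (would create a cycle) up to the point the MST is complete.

1

Kruskal: consider edges lightest-first.
0-6 (1): add — endpoints in different components.
1-7 (2): add — endpoints in different components.
0-8 (3): add — endpoints in different components.
1-5 (5): add — endpoints in different components.
6-8 (6): skip — 6 and 8 already connected.
1-8 (8): add — endpoints in different components.
2-7 (8): add — endpoints in different components.
4-5 (8): add — endpoints in different components.
3-4 (10): add — endpoints in different components.
Edges rejected before the tree was complete: 1.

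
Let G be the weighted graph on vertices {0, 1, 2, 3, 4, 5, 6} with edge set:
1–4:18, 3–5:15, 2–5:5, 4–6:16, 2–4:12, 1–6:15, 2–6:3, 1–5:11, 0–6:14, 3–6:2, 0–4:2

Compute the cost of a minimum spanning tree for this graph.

35

Grow the tree from 2 using Prim:
Step 1: cheapest edge leaving the tree is 2–6 (3); add 6.
Step 2: cheapest edge leaving the tree is 3–6 (2); add 3.
Step 3: cheapest edge leaving the tree is 2–5 (5); add 5.
Step 4: cheapest edge leaving the tree is 1–5 (11); add 1.
Step 5: cheapest edge leaving the tree is 2–4 (12); add 4.
Step 6: cheapest edge leaving the tree is 0–4 (2); add 0.
MST edges: 2–6, 3–6, 2–5, 1–5, 2–4, 0–4; total weight 3+2+5+11+12+2 = 35.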